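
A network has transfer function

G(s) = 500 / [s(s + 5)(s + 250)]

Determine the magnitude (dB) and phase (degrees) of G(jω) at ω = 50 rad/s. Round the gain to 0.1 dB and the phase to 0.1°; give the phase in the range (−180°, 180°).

At s = jω = j50:
pole (s+5): 5 + j50 → |·| = √(5²+50²) = √2525 ≈ 50.249, ∠ = arctan(50/5) ≈ 84.29°
pole (s+250): 250 + j50 → |·| = √(250²+50²) = √65000 ≈ 254.95, ∠ = arctan(50/250) ≈ 11.31°
pole at origin: |s| = 50, ∠ = 90.00° (in denominator)
|G| = 500 / 6.4055e+05 ≈ 0.00078058
Gain = 20 log₁₀(0.00078058) ≈ -62.15 dB
∠G = 0.00° − 185.60° = -185.60° ≡ 174.40° (principal value)

-62.2 dB, 174.4°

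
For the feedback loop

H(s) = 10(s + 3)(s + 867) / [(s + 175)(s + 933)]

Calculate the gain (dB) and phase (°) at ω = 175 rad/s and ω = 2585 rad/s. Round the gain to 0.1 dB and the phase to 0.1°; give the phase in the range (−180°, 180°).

ω = 175: 16.4 dB, 44.8°; ω = 2585: 19.9 dB, 5.1°

At s = jω = j175:
zero (s+3): 3 + j175 → |·| = √(3²+175²) = √30634 ≈ 175.03, ∠ = arctan(175/3) ≈ 89.02°
zero (s+867): 867 + j175 → |·| = √(867²+175²) = √782314 ≈ 884.49, ∠ = arctan(175/867) ≈ 11.41°
pole (s+175): 175 + j175 → |·| = √(175²+175²) = √61250 ≈ 247.49, ∠ = arctan(175/175) ≈ 45.00°
pole (s+933): 933 + j175 → |·| = √(933²+175²) = √901114 ≈ 949.27, ∠ = arctan(175/933) ≈ 10.62°
|H| = 10 · 1.5481e+05 / 2.3493e+05 ≈ 6.5896
Gain = 20 log₁₀(6.5896) ≈ 16.38 dB
∠H = 100.43° − 55.62° = 44.81°

At s = jω = j2585:
zero (s+3): 3 + j2585 → |·| = √(3²+2585²) = √6682234 ≈ 2585, ∠ = arctan(2585/3) ≈ 89.93°
zero (s+867): 867 + j2585 → |·| = √(867²+2585²) = √7433914 ≈ 2726.5, ∠ = arctan(2585/867) ≈ 71.46°
pole (s+175): 175 + j2585 → |·| = √(175²+2585²) = √6712850 ≈ 2590.9, ∠ = arctan(2585/175) ≈ 86.13°
pole (s+933): 933 + j2585 → |·| = √(933²+2585²) = √7552714 ≈ 2748.2, ∠ = arctan(2585/933) ≈ 70.15°
|H| = 10 · 7.048e+06 / 7.1203e+06 ≈ 9.8985
Gain = 20 log₁₀(9.8985) ≈ 19.91 dB
∠H = 161.39° − 156.28° = 5.11°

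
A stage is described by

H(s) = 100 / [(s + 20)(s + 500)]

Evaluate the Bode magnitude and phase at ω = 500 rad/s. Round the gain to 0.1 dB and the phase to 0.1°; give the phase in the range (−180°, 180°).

-71.0 dB, -132.7°

At s = jω = j500:
pole (s+20): 20 + j500 → |·| = √(20²+500²) = √250400 ≈ 500.4, ∠ = arctan(500/20) ≈ 87.71°
pole (s+500): 500 + j500 → |·| = √(500²+500²) = √500000 ≈ 707.11, ∠ = arctan(500/500) ≈ 45.00°
|H| = 100 / 3.5384e+05 ≈ 0.00028261
Gain = 20 log₁₀(0.00028261) ≈ -70.98 dB
∠H = 0.00° − 132.71° = -132.71°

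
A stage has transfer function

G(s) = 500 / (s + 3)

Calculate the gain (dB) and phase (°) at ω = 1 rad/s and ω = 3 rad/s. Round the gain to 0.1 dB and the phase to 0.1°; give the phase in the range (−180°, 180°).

ω = 1: 44.0 dB, -18.4°; ω = 3: 41.4 dB, -45.0°

At s = jω = j1:
pole (s+3): 3 + j1 → |·| = √(3²+1²) = √10 ≈ 3.1623, ∠ = arctan(1/3) ≈ 18.43°
|G| = 500 / 3.1623 ≈ 158.11
Gain = 20 log₁₀(158.11) ≈ 43.98 dB
∠G = 0.00° − 18.43° = -18.43°

At s = jω = j3:
pole (s+3): 3 + j3 → |·| = √(3²+3²) = √18 ≈ 4.2426, ∠ = arctan(3/3) ≈ 45.00°
|G| = 500 / 4.2426 ≈ 117.85
Gain = 20 log₁₀(117.85) ≈ 41.43 dB
∠G = 0.00° − 45.00° = -45.00°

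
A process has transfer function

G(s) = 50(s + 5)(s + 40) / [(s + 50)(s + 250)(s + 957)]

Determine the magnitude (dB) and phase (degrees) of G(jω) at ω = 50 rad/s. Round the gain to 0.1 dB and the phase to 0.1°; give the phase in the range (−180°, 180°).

At s = jω = j50:
zero (s+5): 5 + j50 → |·| = √(5²+50²) = √2525 ≈ 50.249, ∠ = arctan(50/5) ≈ 84.29°
zero (s+40): 40 + j50 → |·| = √(40²+50²) = √4100 ≈ 64.031, ∠ = arctan(50/40) ≈ 51.34°
pole (s+50): 50 + j50 → |·| = √(50²+50²) = √5000 ≈ 70.711, ∠ = arctan(50/50) ≈ 45.00°
pole (s+250): 250 + j50 → |·| = √(250²+50²) = √65000 ≈ 254.95, ∠ = arctan(50/250) ≈ 11.31°
pole (s+957): 957 + j50 → |·| = √(957²+50²) = √918349 ≈ 958.31, ∠ = arctan(50/957) ≈ 2.99°
|G| = 50 · 3217.5 / 1.7276e+07 ≈ 0.0093121
Gain = 20 log₁₀(0.0093121) ≈ -40.62 dB
∠G = 135.63° − 59.30° = 76.33°

-40.6 dB, 76.3°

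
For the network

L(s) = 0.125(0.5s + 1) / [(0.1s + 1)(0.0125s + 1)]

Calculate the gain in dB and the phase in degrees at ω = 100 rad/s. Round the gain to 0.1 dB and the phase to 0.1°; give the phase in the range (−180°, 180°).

At ω = 100 rad/s:
zero (1 + j100·0.5) = 1 + j50 → |·| ≈ 50.01, ∠ ≈ 88.85°
pole (1 + j100·0.1) = 1 + j10 → |·| ≈ 10.05, ∠ ≈ 84.29°
pole (1 + j100·0.0125) = 1 + j1.25 → |·| ≈ 1.6008, ∠ ≈ 51.34°
|L| = 0.125 · 50.01 / (10.05 · 1.6008) ≈ 0.38857
Gain = 20 log₁₀(0.38857) ≈ -8.21 dB
∠L = (88.85°) − (84.29° + 51.34°) = -46.78°

-8.2 dB, -46.8°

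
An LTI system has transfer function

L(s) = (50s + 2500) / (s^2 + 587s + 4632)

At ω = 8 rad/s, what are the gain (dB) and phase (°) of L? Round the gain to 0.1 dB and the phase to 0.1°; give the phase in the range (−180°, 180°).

Substitute s = j8:
Numerator: 50(j8) + 2500 = 2500 + j400
Denominator: (j8)^2 + 587(j8) + 4632 = 4568 + j4696
|N| = √(2500² + 400²) ≈ 2531.8, ∠N ≈ 9.09°
|D| = √(4568² + 4696²) ≈ 6551.3, ∠D ≈ 45.79°
|L| = 2531.8 / 6551.3 ≈ 0.38646
Gain = 20 log₁₀(0.38646) ≈ -8.26 dB
∠L = 9.09° − 45.79° = -36.70°

-8.3 dB, -36.7°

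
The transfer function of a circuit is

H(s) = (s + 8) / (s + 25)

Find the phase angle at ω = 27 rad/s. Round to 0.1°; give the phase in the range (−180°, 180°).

Substitute s = j27:
Numerator: (j27) + 8 = 8 + j27
Denominator: (j27) + 25 = 25 + j27
|N| = √(8² + 27²) ≈ 28.16, ∠N ≈ 73.50°
|D| = √(25² + 27²) ≈ 36.797, ∠D ≈ 47.20°
∠H = 73.50° − 47.20° = 26.30°

26.3°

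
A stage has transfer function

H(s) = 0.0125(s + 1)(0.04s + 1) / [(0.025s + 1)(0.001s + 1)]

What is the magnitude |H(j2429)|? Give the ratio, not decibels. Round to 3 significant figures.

At ω = 2429 rad/s:
zero (1 + j2429·1) = 1 + j2429 → |·| ≈ 2429, ∠ ≈ 89.98°
zero (1 + j2429·0.04) = 1 + j97.16 → |·| ≈ 97.165, ∠ ≈ 89.41°
pole (1 + j2429·0.025) = 1 + j60.725 → |·| ≈ 60.733, ∠ ≈ 89.06°
pole (1 + j2429·0.001) = 1 + j2.429 → |·| ≈ 2.6268, ∠ ≈ 67.62°
|H| = 0.0125 · 2429 · 97.165 / (60.733 · 2.6268) ≈ 18.493

18.5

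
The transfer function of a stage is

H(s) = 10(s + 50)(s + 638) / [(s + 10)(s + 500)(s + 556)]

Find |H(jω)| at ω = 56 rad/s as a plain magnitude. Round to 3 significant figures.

At s = jω = j56:
zero (s+50): 50 + j56 → |·| = √(50²+56²) = √5636 ≈ 75.073, ∠ = arctan(56/50) ≈ 48.24°
zero (s+638): 638 + j56 → |·| = √(638²+56²) = √410180 ≈ 640.45, ∠ = arctan(56/638) ≈ 5.02°
pole (s+10): 10 + j56 → |·| = √(10²+56²) = √3236 ≈ 56.886, ∠ = arctan(56/10) ≈ 79.88°
pole (s+500): 500 + j56 → |·| = √(500²+56²) = √253136 ≈ 503.13, ∠ = arctan(56/500) ≈ 6.39°
pole (s+556): 556 + j56 → |·| = √(556²+56²) = √312272 ≈ 558.81, ∠ = arctan(56/556) ≈ 5.75°
|H| = 10 · 48081 / 1.5994e+07 ≈ 0.030062

0.0301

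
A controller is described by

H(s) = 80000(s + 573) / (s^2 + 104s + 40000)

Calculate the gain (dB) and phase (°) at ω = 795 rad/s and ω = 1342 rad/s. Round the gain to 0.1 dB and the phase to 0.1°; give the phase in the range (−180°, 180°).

At s = jω = j795:
zero (s+573): 573 + j795 → |·| = √(573²+795²) = √960354 ≈ 979.98, ∠ = arctan(795/573) ≈ 54.22°
quadratic: (j795)² + 104·j795 + 40000 = -592025 + j82680 → |·| ≈ 5.9777e+05, ∠ ≈ 172.05°
|H| = 80000 · 979.98 / 5.9777e+05 ≈ 131.15
Gain = 20 log₁₀(131.15) ≈ 42.36 dB
∠H = 54.22° − 172.05° = -117.83°

At s = jω = j1342:
zero (s+573): 573 + j1342 → |·| = √(573²+1342²) = √2129293 ≈ 1459.2, ∠ = arctan(1342/573) ≈ 66.88°
quadratic: (j1342)² + 104·j1342 + 40000 = -1760964 + j139568 → |·| ≈ 1.7665e+06, ∠ ≈ 175.47°
|H| = 80000 · 1459.2 / 1.7665e+06 ≈ 66.083
Gain = 20 log₁₀(66.083) ≈ 36.40 dB
∠H = 66.88° − 175.47° = -108.59°

ω = 795: 42.4 dB, -117.8°; ω = 1342: 36.4 dB, -108.6°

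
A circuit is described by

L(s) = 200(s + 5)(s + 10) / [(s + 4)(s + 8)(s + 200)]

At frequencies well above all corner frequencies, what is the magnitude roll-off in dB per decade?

-20 dB/decade

Each pole contributes −20 dB/decade at high frequency; each zero contributes +20 dB/decade.
Net: 2 zero(s) − 3 pole(s) → -20 dB/decade.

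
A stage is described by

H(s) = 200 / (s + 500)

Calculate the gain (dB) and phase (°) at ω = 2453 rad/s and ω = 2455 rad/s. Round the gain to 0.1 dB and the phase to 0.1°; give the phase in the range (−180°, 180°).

At s = jω = j2453:
pole (s+500): 500 + j2453 → |·| = √(500²+2453²) = √6267209 ≈ 2503.4, ∠ = arctan(2453/500) ≈ 78.48°
|H| = 200 / 2503.4 ≈ 0.079891
Gain = 20 log₁₀(0.079891) ≈ -21.95 dB
∠H = 0.00° − 78.48° = -78.48°

At s = jω = j2455:
pole (s+500): 500 + j2455 → |·| = √(500²+2455²) = √6277025 ≈ 2505.4, ∠ = arctan(2455/500) ≈ 78.49°
|H| = 200 / 2505.4 ≈ 0.079828
Gain = 20 log₁₀(0.079828) ≈ -21.96 dB
∠H = 0.00° − 78.49° = -78.49°

ω = 2453: -22.0 dB, -78.5°; ω = 2455: -22.0 dB, -78.5°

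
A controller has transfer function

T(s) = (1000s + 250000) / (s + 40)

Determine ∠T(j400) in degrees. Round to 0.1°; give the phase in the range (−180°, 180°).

-26.3°

Substitute s = j400:
Numerator: 1000(j400) + 250000 = 250000 + j400000
Denominator: (j400) + 40 = 40 + j400
|N| = √(250000² + 400000²) ≈ 4.717e+05, ∠N ≈ 57.99°
|D| = √(40² + 400²) ≈ 402, ∠D ≈ 84.29°
∠T = 57.99° − 84.29° = -26.30°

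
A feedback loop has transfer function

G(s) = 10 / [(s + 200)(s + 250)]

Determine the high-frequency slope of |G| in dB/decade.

Each pole contributes −20 dB/decade at high frequency; each zero contributes +20 dB/decade.
Net: 0 zero(s) − 2 pole(s) → -40 dB/decade.

-40 dB/decade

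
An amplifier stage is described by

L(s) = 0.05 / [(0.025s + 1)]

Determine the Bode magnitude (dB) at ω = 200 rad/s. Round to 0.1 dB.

-40.2 dB

At ω = 200 rad/s:
pole (1 + j200·0.025) = 1 + j5 → |·| ≈ 5.099, ∠ ≈ 78.69°
|L| = 0.05 · 1 / (5.099) ≈ 0.0098058
Gain = 20 log₁₀(0.0098058) ≈ -40.17 dB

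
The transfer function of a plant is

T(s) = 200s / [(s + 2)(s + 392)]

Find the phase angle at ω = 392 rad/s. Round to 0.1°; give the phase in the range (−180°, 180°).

-44.7°

At s = jω = j392:
zero at origin: s = j392 → |·| = 392, ∠ = 90.00°
pole (s+2): 2 + j392 → |·| = √(2²+392²) = √153668 ≈ 392.01, ∠ = arctan(392/2) ≈ 89.71°
pole (s+392): 392 + j392 → |·| = √(392²+392²) = √307328 ≈ 554.37, ∠ = arctan(392/392) ≈ 45.00°
∠T = 90.00° − 134.71° = -44.71°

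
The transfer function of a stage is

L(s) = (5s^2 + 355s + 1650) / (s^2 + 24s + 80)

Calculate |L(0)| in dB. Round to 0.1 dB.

26.3 dB

L(0) = 1650 / 80 = 20.625
20 log₁₀(20.625) ≈ 26.29 dB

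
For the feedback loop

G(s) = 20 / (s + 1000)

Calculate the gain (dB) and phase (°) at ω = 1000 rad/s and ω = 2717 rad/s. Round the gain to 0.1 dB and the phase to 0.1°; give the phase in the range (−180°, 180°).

ω = 1000: -37.0 dB, -45.0°; ω = 2717: -43.2 dB, -69.8°

At s = jω = j1000:
pole (s+1000): 1000 + j1000 → |·| = √(1000²+1000²) = √2000000 ≈ 1414.2, ∠ = arctan(1000/1000) ≈ 45.00°
|G| = 20 / 1414.2 ≈ 0.014142
Gain = 20 log₁₀(0.014142) ≈ -36.99 dB
∠G = 0.00° − 45.00° = -45.00°

At s = jω = j2717:
pole (s+1000): 1000 + j2717 → |·| = √(1000²+2717²) = √8382089 ≈ 2895.2, ∠ = arctan(2717/1000) ≈ 69.79°
|G| = 20 / 2895.2 ≈ 0.006908
Gain = 20 log₁₀(0.006908) ≈ -43.21 dB
∠G = 0.00° − 69.79° = -69.79°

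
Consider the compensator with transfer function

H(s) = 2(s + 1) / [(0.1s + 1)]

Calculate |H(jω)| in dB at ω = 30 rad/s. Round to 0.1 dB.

25.6 dB

At ω = 30 rad/s:
zero (1 + j30·1) = 1 + j30 → |·| ≈ 30.017, ∠ ≈ 88.09°
pole (1 + j30·0.1) = 1 + j3 → |·| ≈ 3.1623, ∠ ≈ 71.57°
|H| = 2 · 30.017 / (3.1623) ≈ 18.984
Gain = 20 log₁₀(18.984) ≈ 25.57 dB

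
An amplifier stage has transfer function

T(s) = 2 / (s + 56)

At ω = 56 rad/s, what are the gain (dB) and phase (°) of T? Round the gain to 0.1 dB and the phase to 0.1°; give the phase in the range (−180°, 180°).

Substitute s = j56:
Numerator: 2 = 2 + j0
Denominator: (j56) + 56 = 56 + j56
|N| = √(2² + 0²) ≈ 2, ∠N ≈ 0.00°
|D| = √(56² + 56²) ≈ 79.196, ∠D ≈ 45.00°
|T| = 2 / 79.196 ≈ 0.025254
Gain = 20 log₁₀(0.025254) ≈ -31.95 dB
∠T = 0.00° − 45.00° = -45.00°

-32.0 dB, -45.0°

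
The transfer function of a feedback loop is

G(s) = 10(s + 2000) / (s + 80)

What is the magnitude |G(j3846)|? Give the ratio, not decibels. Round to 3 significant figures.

At s = jω = j3846:
zero (s+2000): 2000 + j3846 → |·| = √(2000²+3846²) = √18791716 ≈ 4334.9, ∠ = arctan(3846/2000) ≈ 62.52°
pole (s+80): 80 + j3846 → |·| = √(80²+3846²) = √14798116 ≈ 3846.8, ∠ = arctan(3846/80) ≈ 88.81°
|G| = 10 · 4334.9 / 3846.8 ≈ 11.269

11.3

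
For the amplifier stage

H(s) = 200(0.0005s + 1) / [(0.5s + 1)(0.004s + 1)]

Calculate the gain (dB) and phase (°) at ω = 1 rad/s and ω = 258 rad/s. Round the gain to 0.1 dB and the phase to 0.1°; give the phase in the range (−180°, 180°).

At ω = 1 rad/s:
zero (1 + j1·0.0005) = 1 + j0.0005 → |·| ≈ 1, ∠ ≈ 0.03°
pole (1 + j1·0.5) = 1 + j0.5 → |·| ≈ 1.118, ∠ ≈ 26.57°
pole (1 + j1·0.004) = 1 + j0.004 → |·| ≈ 1, ∠ ≈ 0.23°
|H| = 200 · 1 / (1.118 · 1) ≈ 178.89
Gain = 20 log₁₀(178.89) ≈ 45.05 dB
∠H = (0.03°) − (26.57° + 0.23°) = -26.77°

At ω = 258 rad/s:
zero (1 + j258·0.0005) = 1 + j0.129 → |·| ≈ 1.0083, ∠ ≈ 7.35°
pole (1 + j258·0.5) = 1 + j129 → |·| ≈ 129, ∠ ≈ 89.56°
pole (1 + j258·0.004) = 1 + j1.032 → |·| ≈ 1.437, ∠ ≈ 45.90°
|H| = 200 · 1.0083 / (129 · 1.437) ≈ 1.0879
Gain = 20 log₁₀(1.0879) ≈ 0.73 dB
∠H = (7.35°) − (89.56° + 45.90°) = -128.11°

ω = 1: 45.1 dB, -26.8°; ω = 258: 0.7 dB, -128.1°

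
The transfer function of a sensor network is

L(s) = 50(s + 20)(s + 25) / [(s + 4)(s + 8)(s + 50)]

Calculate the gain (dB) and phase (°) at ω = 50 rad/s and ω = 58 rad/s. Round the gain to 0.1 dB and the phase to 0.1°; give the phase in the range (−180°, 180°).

ω = 50: -1.5 dB, -79.7°; ω = 58: -2.6 dB, -79.8°

At s = jω = j50:
zero (s+20): 20 + j50 → |·| = √(20²+50²) = √2900 ≈ 53.852, ∠ = arctan(50/20) ≈ 68.20°
zero (s+25): 25 + j50 → |·| = √(25²+50²) = √3125 ≈ 55.902, ∠ = arctan(50/25) ≈ 63.43°
pole (s+4): 4 + j50 → |·| = √(4²+50²) = √2516 ≈ 50.16, ∠ = arctan(50/4) ≈ 85.43°
pole (s+8): 8 + j50 → |·| = √(8²+50²) = √2564 ≈ 50.636, ∠ = arctan(50/8) ≈ 80.91°
pole (s+50): 50 + j50 → |·| = √(50²+50²) = √5000 ≈ 70.711, ∠ = arctan(50/50) ≈ 45.00°
|L| = 50 · 3010.4 / 1.796e+05 ≈ 0.83808
Gain = 20 log₁₀(0.83808) ≈ -1.53 dB
∠L = 131.63° − 211.34° = -79.71°

At s = jω = j58:
zero (s+20): 20 + j58 → |·| = √(20²+58²) = √3764 ≈ 61.351, ∠ = arctan(58/20) ≈ 70.97°
zero (s+25): 25 + j58 → |·| = √(25²+58²) = √3989 ≈ 63.159, ∠ = arctan(58/25) ≈ 66.68°
pole (s+4): 4 + j58 → |·| = √(4²+58²) = √3380 ≈ 58.138, ∠ = arctan(58/4) ≈ 86.05°
pole (s+8): 8 + j58 → |·| = √(8²+58²) = √3428 ≈ 58.549, ∠ = arctan(58/8) ≈ 82.15°
pole (s+50): 50 + j58 → |·| = √(50²+58²) = √5864 ≈ 76.577, ∠ = arctan(58/50) ≈ 49.24°
|L| = 50 · 3874.9 / 2.6066e+05 ≈ 0.74329
Gain = 20 log₁₀(0.74329) ≈ -2.58 dB
∠L = 137.65° − 217.44° = -79.79°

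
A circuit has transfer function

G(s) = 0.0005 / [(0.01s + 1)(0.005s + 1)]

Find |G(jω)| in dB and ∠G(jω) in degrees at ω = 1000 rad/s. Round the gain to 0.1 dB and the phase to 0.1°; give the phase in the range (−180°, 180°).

At ω = 1000 rad/s:
pole (1 + j1000·0.01) = 1 + j10 → |·| ≈ 10.05, ∠ ≈ 84.29°
pole (1 + j1000·0.005) = 1 + j5 → |·| ≈ 5.099, ∠ ≈ 78.69°
|G| = 0.0005 · 1 / (10.05 · 5.099) ≈ 9.7571e-06
Gain = 20 log₁₀(9.7571e-06) ≈ -100.21 dB
∠G = (0°) − (84.29° + 78.69°) = -162.98°

-100.2 dB, -163.0°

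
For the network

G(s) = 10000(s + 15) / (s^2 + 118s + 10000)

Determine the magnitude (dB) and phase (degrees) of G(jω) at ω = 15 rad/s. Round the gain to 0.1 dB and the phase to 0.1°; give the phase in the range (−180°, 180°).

26.6 dB, 34.7°

At s = jω = j15:
zero (s+15): 15 + j15 → |·| = √(15²+15²) = √450 ≈ 21.213, ∠ = arctan(15/15) ≈ 45.00°
quadratic: (j15)² + 118·j15 + 10000 = 9775 + j1770 → |·| ≈ 9934, ∠ ≈ 10.26°
|G| = 10000 · 21.213 / 9934 ≈ 21.354
Gain = 20 log₁₀(21.354) ≈ 26.59 dB
∠G = 45.00° − 10.26° = 34.74°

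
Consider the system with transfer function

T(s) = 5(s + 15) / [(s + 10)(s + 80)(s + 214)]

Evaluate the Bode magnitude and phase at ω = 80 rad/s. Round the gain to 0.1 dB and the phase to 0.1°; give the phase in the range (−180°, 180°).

At s = jω = j80:
zero (s+15): 15 + j80 → |·| = √(15²+80²) = √6625 ≈ 81.394, ∠ = arctan(80/15) ≈ 79.38°
pole (s+10): 10 + j80 → |·| = √(10²+80²) = √6500 ≈ 80.623, ∠ = arctan(80/10) ≈ 82.87°
pole (s+80): 80 + j80 → |·| = √(80²+80²) = √12800 ≈ 113.14, ∠ = arctan(80/80) ≈ 45.00°
pole (s+214): 214 + j80 → |·| = √(214²+80²) = √52196 ≈ 228.46, ∠ = arctan(80/214) ≈ 20.50°
|T| = 5 · 81.394 / 2.0839e+06 ≈ 0.00019529
Gain = 20 log₁₀(0.00019529) ≈ -74.19 dB
∠T = 79.38° − 148.37° = -68.99°

-74.2 dB, -69.0°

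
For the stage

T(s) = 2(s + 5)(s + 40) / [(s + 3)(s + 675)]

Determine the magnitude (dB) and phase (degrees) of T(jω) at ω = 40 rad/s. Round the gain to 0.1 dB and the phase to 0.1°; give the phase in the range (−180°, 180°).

-15.5 dB, 38.8°

At s = jω = j40:
zero (s+5): 5 + j40 → |·| = √(5²+40²) = √1625 ≈ 40.311, ∠ = arctan(40/5) ≈ 82.87°
zero (s+40): 40 + j40 → |·| = √(40²+40²) = √3200 ≈ 56.569, ∠ = arctan(40/40) ≈ 45.00°
pole (s+3): 3 + j40 → |·| = √(3²+40²) = √1609 ≈ 40.112, ∠ = arctan(40/3) ≈ 85.71°
pole (s+675): 675 + j40 → |·| = √(675²+40²) = √457225 ≈ 676.18, ∠ = arctan(40/675) ≈ 3.39°
|T| = 2 · 2280.4 / 27123 ≈ 0.16815
Gain = 20 log₁₀(0.16815) ≈ -15.49 dB
∠T = 127.87° − 89.10° = 38.77°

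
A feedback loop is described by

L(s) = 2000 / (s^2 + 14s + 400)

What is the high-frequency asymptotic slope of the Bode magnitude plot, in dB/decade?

Each pole contributes −20 dB/decade at high frequency; each zero contributes +20 dB/decade.
Net: 0 zero(s) − 2 pole(s) → -40 dB/decade.

-40 dB/decade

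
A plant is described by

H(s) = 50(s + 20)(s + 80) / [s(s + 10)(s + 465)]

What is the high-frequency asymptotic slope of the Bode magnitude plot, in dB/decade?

-20 dB/decade

Each pole contributes −20 dB/decade at high frequency; each zero contributes +20 dB/decade.
Net: 2 zero(s) − 3 pole(s) → -20 dB/decade.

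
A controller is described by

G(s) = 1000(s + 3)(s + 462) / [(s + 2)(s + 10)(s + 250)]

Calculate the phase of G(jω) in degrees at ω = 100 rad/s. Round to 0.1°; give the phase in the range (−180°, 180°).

-94.5°

At s = jω = j100:
zero (s+3): 3 + j100 → |·| = √(3²+100²) = √10009 ≈ 100.04, ∠ = arctan(100/3) ≈ 88.28°
zero (s+462): 462 + j100 → |·| = √(462²+100²) = √223444 ≈ 472.7, ∠ = arctan(100/462) ≈ 12.21°
pole (s+2): 2 + j100 → |·| = √(2²+100²) = √10004 ≈ 100.02, ∠ = arctan(100/2) ≈ 88.85°
pole (s+10): 10 + j100 → |·| = √(10²+100²) = √10100 ≈ 100.5, ∠ = arctan(100/10) ≈ 84.29°
pole (s+250): 250 + j100 → |·| = √(250²+100²) = √72500 ≈ 269.26, ∠ = arctan(100/250) ≈ 21.80°
∠G = 100.49° − 194.94° = -94.45°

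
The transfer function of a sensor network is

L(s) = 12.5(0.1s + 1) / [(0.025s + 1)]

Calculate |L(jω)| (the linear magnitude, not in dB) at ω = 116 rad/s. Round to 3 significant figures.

At ω = 116 rad/s:
zero (1 + j116·0.1) = 1 + j11.6 → |·| ≈ 11.643, ∠ ≈ 85.07°
pole (1 + j116·0.025) = 1 + j2.9 → |·| ≈ 3.0676, ∠ ≈ 70.97°
|L| = 12.5 · 11.643 / (3.0676) ≈ 47.443

47.4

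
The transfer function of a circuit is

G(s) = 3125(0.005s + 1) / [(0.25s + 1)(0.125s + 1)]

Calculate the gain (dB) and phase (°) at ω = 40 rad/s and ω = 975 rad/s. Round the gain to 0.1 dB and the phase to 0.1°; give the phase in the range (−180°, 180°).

At ω = 40 rad/s:
zero (1 + j40·0.005) = 1 + j0.2 → |·| ≈ 1.0198, ∠ ≈ 11.31°
pole (1 + j40·0.25) = 1 + j10 → |·| ≈ 10.05, ∠ ≈ 84.29°
pole (1 + j40·0.125) = 1 + j5 → |·| ≈ 5.099, ∠ ≈ 78.69°
|G| = 3125 · 1.0198 / (10.05 · 5.099) ≈ 62.189
Gain = 20 log₁₀(62.189) ≈ 35.87 dB
∠G = (11.31°) − (84.29° + 78.69°) = -151.67°

At ω = 975 rad/s:
zero (1 + j975·0.005) = 1 + j4.875 → |·| ≈ 4.9765, ∠ ≈ 78.41°
pole (1 + j975·0.25) = 1 + j243.75 → |·| ≈ 243.75, ∠ ≈ 89.76°
pole (1 + j975·0.125) = 1 + j121.875 → |·| ≈ 121.88, ∠ ≈ 89.53°
|G| = 3125 · 4.9765 / (243.75 · 121.88) ≈ 0.52348
Gain = 20 log₁₀(0.52348) ≈ -5.62 dB
∠G = (78.41°) − (89.76° + 89.53°) = -100.88°

ω = 40: 35.9 dB, -151.7°; ω = 975: -5.6 dB, -100.9°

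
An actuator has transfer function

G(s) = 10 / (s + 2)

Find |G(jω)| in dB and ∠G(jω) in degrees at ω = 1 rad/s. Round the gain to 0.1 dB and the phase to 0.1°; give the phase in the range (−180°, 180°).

13.0 dB, -26.6°

Substitute s = j1:
Numerator: 10 = 10 + j0
Denominator: (j1) + 2 = 2 + j1
|N| = √(10² + 0²) ≈ 10, ∠N ≈ 0.00°
|D| = √(2² + 1²) ≈ 2.2361, ∠D ≈ 26.57°
|G| = 10 / 2.2361 ≈ 4.4721
Gain = 20 log₁₀(4.4721) ≈ 13.01 dB
∠G = 0.00° − 26.57° = -26.57°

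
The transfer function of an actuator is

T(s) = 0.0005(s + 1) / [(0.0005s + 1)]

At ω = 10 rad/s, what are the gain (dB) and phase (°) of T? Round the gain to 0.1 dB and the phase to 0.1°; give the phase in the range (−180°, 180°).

-46.0 dB, 84.0°

At ω = 10 rad/s:
zero (1 + j10·1) = 1 + j10 → |·| ≈ 10.05, ∠ ≈ 84.29°
pole (1 + j10·0.0005) = 1 + j0.005 → |·| ≈ 1, ∠ ≈ 0.29°
|T| = 0.0005 · 10.05 / (1) ≈ 0.005025
Gain = 20 log₁₀(0.005025) ≈ -45.98 dB
∠T = (84.29°) − (0.29°) = 84.00°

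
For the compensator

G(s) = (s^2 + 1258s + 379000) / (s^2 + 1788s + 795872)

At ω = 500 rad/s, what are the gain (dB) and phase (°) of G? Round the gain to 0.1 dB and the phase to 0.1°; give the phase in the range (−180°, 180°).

-4.3 dB, 19.8°

Substitute s = j500:
Numerator: (j500)^2 + 1258(j500) + 379000 = 129000 + j629000
Denominator: (j500)^2 + 1788(j500) + 795872 = 545872 + j894000
|N| = √(129000² + 629000²) ≈ 6.4209e+05, ∠N ≈ 78.41°
|D| = √(545872² + 894000²) ≈ 1.0475e+06, ∠D ≈ 58.59°
|G| = 6.4209e+05 / 1.0475e+06 ≈ 0.61297
Gain = 20 log₁₀(0.61297) ≈ -4.25 dB
∠G = 78.41° − 58.59° = 19.82°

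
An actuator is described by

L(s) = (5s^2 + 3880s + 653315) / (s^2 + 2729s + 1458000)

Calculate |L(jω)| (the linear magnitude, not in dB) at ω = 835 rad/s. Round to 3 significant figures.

1.79

Substitute s = j835:
Numerator: 5(j835)^2 + 3880(j835) + 653315 = -2832810 + j3239800
Denominator: (j835)^2 + 2729(j835) + 1458000 = 760775 + j2278715
|N| = √(2832810² + 3239800²) ≈ 4.3036e+06, ∠N ≈ 131.17°
|D| = √(760775² + 2278715²) ≈ 2.4024e+06, ∠D ≈ 71.54°
|L| = 4.3036e+06 / 2.4024e+06 ≈ 1.7914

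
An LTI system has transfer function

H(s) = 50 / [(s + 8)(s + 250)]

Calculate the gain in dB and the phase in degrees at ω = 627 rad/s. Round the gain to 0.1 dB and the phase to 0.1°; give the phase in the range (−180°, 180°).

At s = jω = j627:
pole (s+8): 8 + j627 → |·| = √(8²+627²) = √393193 ≈ 627.05, ∠ = arctan(627/8) ≈ 89.27°
pole (s+250): 250 + j627 → |·| = √(250²+627²) = √455629 ≈ 675, ∠ = arctan(627/250) ≈ 68.26°
|H| = 50 / 4.2326e+05 ≈ 0.00011813
Gain = 20 log₁₀(0.00011813) ≈ -78.55 dB
∠H = 0.00° − 157.53° = -157.53°

-78.6 dB, -157.5°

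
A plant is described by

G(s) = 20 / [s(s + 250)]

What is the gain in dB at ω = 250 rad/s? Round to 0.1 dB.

-72.9 dB

At s = jω = j250:
pole (s+250): 250 + j250 → |·| = √(250²+250²) = √125000 ≈ 353.55, ∠ = arctan(250/250) ≈ 45.00°
pole at origin: |s| = 250, ∠ = 90.00° (in denominator)
|G| = 20 / 88388 ≈ 0.00022628
Gain = 20 log₁₀(0.00022628) ≈ -72.91 dB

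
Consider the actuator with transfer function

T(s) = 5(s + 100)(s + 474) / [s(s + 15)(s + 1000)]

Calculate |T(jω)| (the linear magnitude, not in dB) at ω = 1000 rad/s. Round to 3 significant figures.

0.00393

At s = jω = j1000:
zero (s+100): 100 + j1000 → |·| = √(100²+1000²) = √1010000 ≈ 1005, ∠ = arctan(1000/100) ≈ 84.29°
zero (s+474): 474 + j1000 → |·| = √(474²+1000²) = √1224676 ≈ 1106.7, ∠ = arctan(1000/474) ≈ 64.64°
pole (s+15): 15 + j1000 → |·| = √(15²+1000²) = √1000225 ≈ 1000.1, ∠ = arctan(1000/15) ≈ 89.14°
pole (s+1000): 1000 + j1000 → |·| = √(1000²+1000²) = √2000000 ≈ 1414.2, ∠ = arctan(1000/1000) ≈ 45.00°
pole at origin: |s| = 1000, ∠ = 90.00° (in denominator)
|T| = 5 · 1.1122e+06 / 1.4143e+09 ≈ 0.003932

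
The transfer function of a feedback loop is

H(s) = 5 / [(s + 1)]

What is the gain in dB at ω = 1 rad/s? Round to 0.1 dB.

11.0 dB

At ω = 1 rad/s:
pole (1 + j1·1) = 1 + j1 → |·| ≈ 1.4142, ∠ ≈ 45.00°
|H| = 5 · 1 / (1.4142) ≈ 3.5356
Gain = 20 log₁₀(3.5356) ≈ 10.97 dB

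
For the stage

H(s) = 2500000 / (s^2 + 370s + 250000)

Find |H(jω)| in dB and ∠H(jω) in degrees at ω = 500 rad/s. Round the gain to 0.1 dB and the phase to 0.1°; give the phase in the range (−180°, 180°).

22.6 dB, -90.0°

At s = jω = j500:
quadratic: (j500)² + 370·j500 + 250000 = 0 + j185000 → |·| ≈ 1.85e+05, ∠ ≈ 90.00°
|H| = 2500000 / 1.85e+05 ≈ 13.514
Gain = 20 log₁₀(13.514) ≈ 22.62 dB
∠H = 0.00° − 90.00° = -90.00°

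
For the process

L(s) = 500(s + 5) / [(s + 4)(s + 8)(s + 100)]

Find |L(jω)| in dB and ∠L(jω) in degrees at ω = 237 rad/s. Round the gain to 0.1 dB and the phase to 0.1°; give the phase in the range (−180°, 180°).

At s = jω = j237:
zero (s+5): 5 + j237 → |·| = √(5²+237²) = √56194 ≈ 237.05, ∠ = arctan(237/5) ≈ 88.79°
pole (s+4): 4 + j237 → |·| = √(4²+237²) = √56185 ≈ 237.03, ∠ = arctan(237/4) ≈ 89.03°
pole (s+8): 8 + j237 → |·| = √(8²+237²) = √56233 ≈ 237.13, ∠ = arctan(237/8) ≈ 88.07°
pole (s+100): 100 + j237 → |·| = √(100²+237²) = √66169 ≈ 257.23, ∠ = arctan(237/100) ≈ 67.12°
|L| = 500 · 237.05 / 1.4458e+07 ≈ 0.0081979
Gain = 20 log₁₀(0.0081979) ≈ -41.73 dB
∠L = 88.79° − 244.22° = -155.43°

-41.7 dB, -155.4°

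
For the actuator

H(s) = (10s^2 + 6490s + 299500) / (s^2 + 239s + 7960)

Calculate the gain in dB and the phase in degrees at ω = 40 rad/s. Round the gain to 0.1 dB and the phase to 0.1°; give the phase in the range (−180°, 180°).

Substitute s = j40:
Numerator: 10(j40)^2 + 6490(j40) + 299500 = 283500 + j259600
Denominator: (j40)^2 + 239(j40) + 7960 = 6360 + j9560
|N| = √(283500² + 259600²) ≈ 3.844e+05, ∠N ≈ 42.48°
|D| = √(6360² + 9560²) ≈ 11482, ∠D ≈ 56.37°
|H| = 3.844e+05 / 11482 ≈ 33.478
Gain = 20 log₁₀(33.478) ≈ 30.50 dB
∠H = 42.48° − 56.37° = -13.89°

30.5 dB, -13.9°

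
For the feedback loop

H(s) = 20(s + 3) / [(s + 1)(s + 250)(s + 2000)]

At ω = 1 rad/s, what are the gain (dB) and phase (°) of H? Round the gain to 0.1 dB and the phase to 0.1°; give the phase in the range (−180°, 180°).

At s = jω = j1:
zero (s+3): 3 + j1 → |·| = √(3²+1²) = √10 ≈ 3.1623, ∠ = arctan(1/3) ≈ 18.43°
pole (s+1): 1 + j1 → |·| = √(1²+1²) = √2 ≈ 1.4142, ∠ = arctan(1/1) ≈ 45.00°
pole (s+250): 250 + j1 → |·| = √(250²+1²) = √62501 ≈ 250, ∠ = arctan(1/250) ≈ 0.23°
pole (s+2000): 2000 + j1 → |·| = √(2000²+1²) = √4000001 ≈ 2000, ∠ = arctan(1/2000) ≈ 0.03°
|H| = 20 · 3.1623 / 7.071e+05 ≈ 8.9444e-05
Gain = 20 log₁₀(8.9444e-05) ≈ -80.97 dB
∠H = 18.43° − 45.26° = -26.83°

-81.0 dB, -26.8°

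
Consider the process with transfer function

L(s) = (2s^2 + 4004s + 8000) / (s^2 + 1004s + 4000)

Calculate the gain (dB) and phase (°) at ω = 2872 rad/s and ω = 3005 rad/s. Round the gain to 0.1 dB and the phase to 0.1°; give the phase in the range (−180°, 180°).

Substitute s = j2872:
Numerator: 2(j2872)^2 + 4004(j2872) + 8000 = -16488768 + j11499488
Denominator: (j2872)^2 + 1004(j2872) + 4000 = -8244384 + j2883488
|N| = √(16488768² + 11499488²) ≈ 2.0103e+07, ∠N ≈ 145.11°
|D| = √(8244384² + 2883488²) ≈ 8.7341e+06, ∠D ≈ 160.72°
|L| = 2.0103e+07 / 8.7341e+06 ≈ 2.3017
Gain = 20 log₁₀(2.3017) ≈ 7.24 dB
∠L = 145.11° − 160.72° = -15.61°

Substitute s = j3005:
Numerator: 2(j3005)^2 + 4004(j3005) + 8000 = -18052050 + j12032020
Denominator: (j3005)^2 + 1004(j3005) + 4000 = -9026025 + j3017020
|N| = √(18052050² + 12032020²) ≈ 2.1694e+07, ∠N ≈ 146.32°
|D| = √(9026025² + 3017020²) ≈ 9.5169e+06, ∠D ≈ 161.52°
|L| = 2.1694e+07 / 9.5169e+06 ≈ 2.2795
Gain = 20 log₁₀(2.2795) ≈ 7.16 dB
∠L = 146.32° − 161.52° = -15.20°

ω = 2872: 7.2 dB, -15.6°; ω = 3005: 7.2 dB, -15.2°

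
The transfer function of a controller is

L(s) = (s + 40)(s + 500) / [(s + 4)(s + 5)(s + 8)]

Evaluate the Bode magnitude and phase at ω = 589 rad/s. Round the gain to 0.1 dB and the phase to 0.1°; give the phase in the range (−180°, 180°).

-53.0 dB, -132.6°

At s = jω = j589:
zero (s+40): 40 + j589 → |·| = √(40²+589²) = √348521 ≈ 590.36, ∠ = arctan(589/40) ≈ 86.11°
zero (s+500): 500 + j589 → |·| = √(500²+589²) = √596921 ≈ 772.61, ∠ = arctan(589/500) ≈ 49.67°
pole (s+4): 4 + j589 → |·| = √(4²+589²) = √346937 ≈ 589.01, ∠ = arctan(589/4) ≈ 89.61°
pole (s+5): 5 + j589 → |·| = √(5²+589²) = √346946 ≈ 589.02, ∠ = arctan(589/5) ≈ 89.51°
pole (s+8): 8 + j589 → |·| = √(8²+589²) = √346985 ≈ 589.05, ∠ = arctan(589/8) ≈ 89.22°
|L| = 1 · 4.5612e+05 / 2.0436e+08 ≈ 0.0022319
Gain = 20 log₁₀(0.0022319) ≈ -53.03 dB
∠L = 135.78° − 268.34° = -132.56°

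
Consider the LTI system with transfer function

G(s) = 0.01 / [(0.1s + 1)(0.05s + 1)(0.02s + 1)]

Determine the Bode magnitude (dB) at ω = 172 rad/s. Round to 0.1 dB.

-94.6 dB

At ω = 172 rad/s:
pole (1 + j172·0.1) = 1 + j17.2 → |·| ≈ 17.229, ∠ ≈ 86.67°
pole (1 + j172·0.05) = 1 + j8.6 → |·| ≈ 8.6579, ∠ ≈ 83.37°
pole (1 + j172·0.02) = 1 + j3.44 → |·| ≈ 3.5824, ∠ ≈ 73.79°
|G| = 0.01 · 1 / (17.229 · 8.6579 · 3.5824) ≈ 1.8713e-05
Gain = 20 log₁₀(1.8713e-05) ≈ -94.56 dB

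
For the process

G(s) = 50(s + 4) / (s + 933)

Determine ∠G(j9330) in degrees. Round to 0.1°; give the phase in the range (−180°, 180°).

At s = jω = j9330:
zero (s+4): 4 + j9330 → |·| = √(4²+9330²) = √87048916 ≈ 9330, ∠ = arctan(9330/4) ≈ 89.98°
pole (s+933): 933 + j9330 → |·| = √(933²+9330²) = √87919389 ≈ 9376.5, ∠ = arctan(9330/933) ≈ 84.29°
∠G = 89.98° − 84.29° = 5.69°

5.7°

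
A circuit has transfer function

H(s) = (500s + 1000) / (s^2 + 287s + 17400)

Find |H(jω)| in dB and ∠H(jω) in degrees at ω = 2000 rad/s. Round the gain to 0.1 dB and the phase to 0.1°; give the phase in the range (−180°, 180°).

Substitute s = j2000:
Numerator: 500(j2000) + 1000 = 1000 + j1000000
Denominator: (j2000)^2 + 287(j2000) + 17400 = -3982600 + j574000
|N| = √(1000² + 1000000²) ≈ 1e+06, ∠N ≈ 89.94°
|D| = √(3982600² + 574000²) ≈ 4.0238e+06, ∠D ≈ 171.80°
|H| = 1e+06 / 4.0238e+06 ≈ 0.24852
Gain = 20 log₁₀(0.24852) ≈ -12.09 dB
∠H = 89.94° − 171.80° = -81.86°

-12.1 dB, -81.9°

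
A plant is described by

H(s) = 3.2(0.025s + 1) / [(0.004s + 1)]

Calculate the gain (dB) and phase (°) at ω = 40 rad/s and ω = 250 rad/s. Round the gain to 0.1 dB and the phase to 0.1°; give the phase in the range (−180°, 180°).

At ω = 40 rad/s:
zero (1 + j40·0.025) = 1 + j1 → |·| ≈ 1.4142, ∠ ≈ 45.00°
pole (1 + j40·0.004) = 1 + j0.16 → |·| ≈ 1.0127, ∠ ≈ 9.09°
|H| = 3.2 · 1.4142 / (1.0127) ≈ 4.4687
Gain = 20 log₁₀(4.4687) ≈ 13.00 dB
∠H = (45.00°) − (9.09°) = 35.91°

At ω = 250 rad/s:
zero (1 + j250·0.025) = 1 + j6.25 → |·| ≈ 6.3295, ∠ ≈ 80.91°
pole (1 + j250·0.004) = 1 + j1 → |·| ≈ 1.4142, ∠ ≈ 45.00°
|H| = 3.2 · 6.3295 / (1.4142) ≈ 14.322
Gain = 20 log₁₀(14.322) ≈ 23.12 dB
∠H = (80.91°) − (45.00°) = 35.91°

ω = 40: 13.0 dB, 35.9°; ω = 250: 23.1 dB, 35.9°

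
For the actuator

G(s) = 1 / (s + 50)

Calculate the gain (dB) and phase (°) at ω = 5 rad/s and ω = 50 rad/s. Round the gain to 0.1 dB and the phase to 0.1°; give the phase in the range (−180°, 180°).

Substitute s = j5:
Numerator: 1 = 1 + j0
Denominator: (j5) + 50 = 50 + j5
|N| = √(1² + 0²) ≈ 1, ∠N ≈ 0.00°
|D| = √(50² + 5²) ≈ 50.249, ∠D ≈ 5.71°
|G| = 1 / 50.249 ≈ 0.019901
Gain = 20 log₁₀(0.019901) ≈ -34.02 dB
∠G = 0.00° − 5.71° = -5.71°

Substitute s = j50:
Numerator: 1 = 1 + j0
Denominator: (j50) + 50 = 50 + j50
|N| = √(1² + 0²) ≈ 1, ∠N ≈ 0.00°
|D| = √(50² + 50²) ≈ 70.711, ∠D ≈ 45.00°
|G| = 1 / 70.711 ≈ 0.014142
Gain = 20 log₁₀(0.014142) ≈ -36.99 dB
∠G = 0.00° − 45.00° = -45.00°

ω = 5: -34.0 dB, -5.7°; ω = 50: -37.0 dB, -45.0°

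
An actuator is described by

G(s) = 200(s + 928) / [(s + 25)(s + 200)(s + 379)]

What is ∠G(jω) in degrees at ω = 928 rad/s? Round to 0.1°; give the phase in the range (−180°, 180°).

170.9°

At s = jω = j928:
zero (s+928): 928 + j928 → |·| = √(928²+928²) = √1722368 ≈ 1312.4, ∠ = arctan(928/928) ≈ 45.00°
pole (s+25): 25 + j928 → |·| = √(25²+928²) = √861809 ≈ 928.34, ∠ = arctan(928/25) ≈ 88.46°
pole (s+200): 200 + j928 → |·| = √(200²+928²) = √901184 ≈ 949.31, ∠ = arctan(928/200) ≈ 77.84°
pole (s+379): 379 + j928 → |·| = √(379²+928²) = √1004825 ≈ 1002.4, ∠ = arctan(928/379) ≈ 67.78°
∠G = 45.00° − 234.08° = -189.08° ≡ 170.92° (principal value)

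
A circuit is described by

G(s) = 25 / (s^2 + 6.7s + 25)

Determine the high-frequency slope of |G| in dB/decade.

-40 dB/decade

Each pole contributes −20 dB/decade at high frequency; each zero contributes +20 dB/decade.
Net: 0 zero(s) − 2 pole(s) → -40 dB/decade.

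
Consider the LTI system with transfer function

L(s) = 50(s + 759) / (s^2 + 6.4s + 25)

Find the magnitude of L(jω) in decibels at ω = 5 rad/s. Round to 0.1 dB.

At s = jω = j5:
zero (s+759): 759 + j5 → |·| = √(759²+5²) = √576106 ≈ 759.02, ∠ = arctan(5/759) ≈ 0.38°
quadratic: (j5)² + 6.4·j5 + 25 = 0 + j32 → |·| ≈ 32, ∠ ≈ 90.00°
|L| = 50 · 759.02 / 32 ≈ 1186
Gain = 20 log₁₀(1186) ≈ 61.48 dB

61.5 dB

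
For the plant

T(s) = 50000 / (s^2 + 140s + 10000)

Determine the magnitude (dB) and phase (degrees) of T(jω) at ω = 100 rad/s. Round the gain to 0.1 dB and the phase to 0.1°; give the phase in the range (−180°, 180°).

At s = jω = j100:
quadratic: (j100)² + 140·j100 + 10000 = 0 + j14000 → |·| ≈ 14000, ∠ ≈ 90.00°
|T| = 50000 / 14000 ≈ 3.5714
Gain = 20 log₁₀(3.5714) ≈ 11.06 dB
∠T = 0.00° − 90.00° = -90.00°

11.1 dB, -90.0°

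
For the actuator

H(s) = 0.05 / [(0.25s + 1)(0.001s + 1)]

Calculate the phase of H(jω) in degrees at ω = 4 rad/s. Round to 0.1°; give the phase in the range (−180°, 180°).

At ω = 4 rad/s:
pole (1 + j4·0.25) = 1 + j1 → |·| ≈ 1.4142, ∠ ≈ 45.00°
pole (1 + j4·0.001) = 1 + j0.004 → |·| ≈ 1, ∠ ≈ 0.23°
∠H = (0°) − (45.00° + 0.23°) = -45.23°

-45.2°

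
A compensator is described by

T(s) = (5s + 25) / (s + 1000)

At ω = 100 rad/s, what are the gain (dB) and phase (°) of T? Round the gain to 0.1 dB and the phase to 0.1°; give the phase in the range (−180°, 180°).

-6.1 dB, 81.4°

Substitute s = j100:
Numerator: 5(j100) + 25 = 25 + j500
Denominator: (j100) + 1000 = 1000 + j100
|N| = √(25² + 500²) ≈ 500.62, ∠N ≈ 87.14°
|D| = √(1000² + 100²) ≈ 1005, ∠D ≈ 5.71°
|T| = 500.62 / 1005 ≈ 0.49813
Gain = 20 log₁₀(0.49813) ≈ -6.05 dB
∠T = 87.14° − 5.71° = 81.43°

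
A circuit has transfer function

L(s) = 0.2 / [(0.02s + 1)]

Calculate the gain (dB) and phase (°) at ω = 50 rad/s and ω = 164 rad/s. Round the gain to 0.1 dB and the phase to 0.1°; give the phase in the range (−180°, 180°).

ω = 50: -17.0 dB, -45.0°; ω = 164: -24.7 dB, -73.0°

At ω = 50 rad/s:
pole (1 + j50·0.02) = 1 + j1 → |·| ≈ 1.4142, ∠ ≈ 45.00°
|L| = 0.2 · 1 / (1.4142) ≈ 0.14142
Gain = 20 log₁₀(0.14142) ≈ -16.99 dB
∠L = (0°) − (45.00°) = -45.00°

At ω = 164 rad/s:
pole (1 + j164·0.02) = 1 + j3.28 → |·| ≈ 3.4291, ∠ ≈ 73.04°
|L| = 0.2 · 1 / (3.4291) ≈ 0.058324
Gain = 20 log₁₀(0.058324) ≈ -24.68 dB
∠L = (0°) − (73.04°) = -73.04°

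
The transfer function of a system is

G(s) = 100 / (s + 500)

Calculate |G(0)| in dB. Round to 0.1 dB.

G(0) = 100 / 500 = 0.2
20 log₁₀(0.2) ≈ -13.98 dB

-14.0 dB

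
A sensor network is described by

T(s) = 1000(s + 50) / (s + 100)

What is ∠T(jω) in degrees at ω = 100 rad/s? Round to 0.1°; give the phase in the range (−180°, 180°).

At s = jω = j100:
zero (s+50): 50 + j100 → |·| = √(50²+100²) = √12500 ≈ 111.8, ∠ = arctan(100/50) ≈ 63.43°
pole (s+100): 100 + j100 → |·| = √(100²+100²) = √20000 ≈ 141.42, ∠ = arctan(100/100) ≈ 45.00°
∠T = 63.43° − 45.00° = 18.43°

18.4°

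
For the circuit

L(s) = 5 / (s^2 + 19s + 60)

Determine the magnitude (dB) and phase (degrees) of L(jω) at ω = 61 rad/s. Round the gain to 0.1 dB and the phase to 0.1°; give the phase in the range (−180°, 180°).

-57.7 dB, -162.4°

Substitute s = j61:
Numerator: 5 = 5 + j0
Denominator: (j61)^2 + 19(j61) + 60 = -3661 + j1159
|N| = √(5² + 0²) ≈ 5, ∠N ≈ 0.00°
|D| = √(3661² + 1159²) ≈ 3840.1, ∠D ≈ 162.43°
|L| = 5 / 3840.1 ≈ 0.001302
Gain = 20 log₁₀(0.001302) ≈ -57.71 dB
∠L = 0.00° − 162.43° = -162.43°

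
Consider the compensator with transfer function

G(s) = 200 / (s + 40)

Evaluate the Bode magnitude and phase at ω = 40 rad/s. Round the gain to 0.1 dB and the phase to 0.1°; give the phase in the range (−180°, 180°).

11.0 dB, -45.0°

At s = jω = j40:
pole (s+40): 40 + j40 → |·| = √(40²+40²) = √3200 ≈ 56.569, ∠ = arctan(40/40) ≈ 45.00°
|G| = 200 / 56.569 ≈ 3.5355
Gain = 20 log₁₀(3.5355) ≈ 10.97 dB
∠G = 0.00° − 45.00° = -45.00°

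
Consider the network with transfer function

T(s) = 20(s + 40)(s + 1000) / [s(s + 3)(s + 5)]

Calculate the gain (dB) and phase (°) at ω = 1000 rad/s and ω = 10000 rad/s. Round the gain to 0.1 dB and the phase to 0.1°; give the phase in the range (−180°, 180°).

At s = jω = j1000:
zero (s+40): 40 + j1000 → |·| = √(40²+1000²) = √1001600 ≈ 1000.8, ∠ = arctan(1000/40) ≈ 87.71°
zero (s+1000): 1000 + j1000 → |·| = √(1000²+1000²) = √2000000 ≈ 1414.2, ∠ = arctan(1000/1000) ≈ 45.00°
pole (s+3): 3 + j1000 → |·| = √(3²+1000²) = √1000009 ≈ 1000, ∠ = arctan(1000/3) ≈ 89.83°
pole (s+5): 5 + j1000 → |·| = √(5²+1000²) = √1000025 ≈ 1000, ∠ = arctan(1000/5) ≈ 89.71°
pole at origin: |s| = 1000, ∠ = 90.00° (in denominator)
|T| = 20 · 1.4153e+06 / 1e+09 ≈ 0.028306
Gain = 20 log₁₀(0.028306) ≈ -30.96 dB
∠T = 132.71° − 269.54° = -136.83°

At s = jω = j10000:
zero (s+40): 40 + j10000 → |·| = √(40²+10000²) = √100001600 ≈ 10000, ∠ = arctan(10000/40) ≈ 89.77°
zero (s+1000): 1000 + j10000 → |·| = √(1000²+10000²) = √101000000 ≈ 10050, ∠ = arctan(10000/1000) ≈ 84.29°
pole (s+3): 3 + j10000 → |·| = √(3²+10000²) = √100000009 ≈ 10000, ∠ = arctan(10000/3) ≈ 89.98°
pole (s+5): 5 + j10000 → |·| = √(5²+10000²) = √100000025 ≈ 10000, ∠ = arctan(10000/5) ≈ 89.97°
pole at origin: |s| = 10000, ∠ = 90.00° (in denominator)
|T| = 20 · 1.005e+08 / 1e+12 ≈ 0.00201
Gain = 20 log₁₀(0.00201) ≈ -53.94 dB
∠T = 174.06° − 269.95° = -95.89°

ω = 1000: -31.0 dB, -136.8°; ω = 10000: -53.9 dB, -95.9°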